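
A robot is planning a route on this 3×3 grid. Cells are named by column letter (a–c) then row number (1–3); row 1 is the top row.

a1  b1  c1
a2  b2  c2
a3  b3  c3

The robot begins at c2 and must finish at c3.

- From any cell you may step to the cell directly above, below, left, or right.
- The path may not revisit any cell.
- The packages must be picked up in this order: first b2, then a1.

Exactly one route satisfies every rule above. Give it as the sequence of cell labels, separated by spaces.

The waypoints must appear in the order b2, a1, with no cell reused.
Route from c2: left 1 to b2, up 1 to b1, left 1 to a1, down 2 to a3, right 2 to c3 — 7 moves in all.
Check: order respected (b2 at step 1, a1 at step 3).

c2 b2 b1 a1 a2 a3 b3 c3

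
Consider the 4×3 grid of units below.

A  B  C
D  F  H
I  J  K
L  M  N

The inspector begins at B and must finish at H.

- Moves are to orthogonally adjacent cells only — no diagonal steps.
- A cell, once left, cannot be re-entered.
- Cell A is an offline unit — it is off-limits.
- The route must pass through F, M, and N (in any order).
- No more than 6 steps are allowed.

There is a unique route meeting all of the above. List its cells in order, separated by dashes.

B - F - J - M - N - K - H

The 6-move cap with required stops at F, M, N leaves no slack for detours.
Route from B: down 3 to M, right 1 to N, up 2 to H — 6 moves in all.
Check: all required cells visited; 6 ≤ 6 moves.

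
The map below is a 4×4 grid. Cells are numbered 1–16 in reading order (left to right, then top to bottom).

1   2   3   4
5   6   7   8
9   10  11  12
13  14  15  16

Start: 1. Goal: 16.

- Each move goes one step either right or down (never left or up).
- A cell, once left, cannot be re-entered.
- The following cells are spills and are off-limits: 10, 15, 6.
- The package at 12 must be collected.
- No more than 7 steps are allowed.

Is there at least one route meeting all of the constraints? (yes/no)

yes

One route that works: 1 → 2 → 3 → 7 → 11 → 12 → 16.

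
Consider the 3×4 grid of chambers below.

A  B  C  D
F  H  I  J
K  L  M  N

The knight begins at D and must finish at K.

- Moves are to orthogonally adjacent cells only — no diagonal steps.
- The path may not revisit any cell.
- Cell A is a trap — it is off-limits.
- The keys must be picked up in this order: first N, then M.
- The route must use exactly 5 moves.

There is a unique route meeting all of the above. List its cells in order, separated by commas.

The waypoints must appear in the order N, M, with no cell reused.
Route from D: down 2 to N, left 3 to K — 5 moves in all.
Check: order respected (N at step 2, M at step 3); 5 moves as required.

D, J, N, M, L, K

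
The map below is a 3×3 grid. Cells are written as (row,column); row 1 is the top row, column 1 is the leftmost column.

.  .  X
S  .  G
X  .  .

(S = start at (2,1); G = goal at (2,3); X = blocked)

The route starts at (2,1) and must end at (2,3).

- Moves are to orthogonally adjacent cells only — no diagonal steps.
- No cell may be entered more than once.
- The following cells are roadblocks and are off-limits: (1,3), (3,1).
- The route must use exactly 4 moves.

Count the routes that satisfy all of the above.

Need simple routes of exactly 4 moves from (2,1) to (2,3) (Manhattan distance 2, so 1 moves are spent on a detour and 1 undoing it).
Enumerating: (2,1) (1,1) (1,2) (2,2) (2,3) | (2,1) (2,2) (3,2) (3,3) (2,3).
That gives 2 routes.

2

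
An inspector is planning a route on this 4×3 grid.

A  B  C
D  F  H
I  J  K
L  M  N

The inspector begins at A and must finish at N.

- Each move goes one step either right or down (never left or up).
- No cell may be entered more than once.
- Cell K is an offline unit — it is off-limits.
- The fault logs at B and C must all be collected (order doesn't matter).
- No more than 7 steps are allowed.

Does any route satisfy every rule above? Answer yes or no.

Right/down moves force the required cells to be taken in the order B, C. Every right/down route from C to N runs into a blocked cell, so that leg cannot be completed.

no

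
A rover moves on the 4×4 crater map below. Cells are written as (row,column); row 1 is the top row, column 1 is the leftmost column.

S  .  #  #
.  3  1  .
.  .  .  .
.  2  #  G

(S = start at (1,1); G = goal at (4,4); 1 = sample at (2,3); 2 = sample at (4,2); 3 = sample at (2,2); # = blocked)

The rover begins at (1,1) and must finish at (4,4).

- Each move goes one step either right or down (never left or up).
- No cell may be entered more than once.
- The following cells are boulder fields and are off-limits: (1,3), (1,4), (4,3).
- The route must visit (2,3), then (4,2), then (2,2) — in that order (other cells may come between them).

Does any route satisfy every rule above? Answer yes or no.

(4,2) lies to the left of (2,3), so going from (2,3) to (4,2) would need a leftward move — but moves only go right/down, so (2,3) cannot be visited before (4,2).

no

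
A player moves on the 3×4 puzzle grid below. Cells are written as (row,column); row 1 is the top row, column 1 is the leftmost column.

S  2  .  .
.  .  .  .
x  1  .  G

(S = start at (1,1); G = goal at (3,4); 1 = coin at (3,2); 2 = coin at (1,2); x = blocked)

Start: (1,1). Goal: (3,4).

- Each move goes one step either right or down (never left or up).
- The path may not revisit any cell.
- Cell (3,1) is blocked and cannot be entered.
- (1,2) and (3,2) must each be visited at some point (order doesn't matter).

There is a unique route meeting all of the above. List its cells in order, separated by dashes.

Moves only go right or down, so the column and row indices never decrease.
Route from (1,1): right to (1,2), 2× down (reaching (3,2)), 2× right (reaching (3,4)) — 5 moves in all.
Check: all required cells visited.

(1,1) - (1,2) - (2,2) - (3,2) - (3,3) - (3,4)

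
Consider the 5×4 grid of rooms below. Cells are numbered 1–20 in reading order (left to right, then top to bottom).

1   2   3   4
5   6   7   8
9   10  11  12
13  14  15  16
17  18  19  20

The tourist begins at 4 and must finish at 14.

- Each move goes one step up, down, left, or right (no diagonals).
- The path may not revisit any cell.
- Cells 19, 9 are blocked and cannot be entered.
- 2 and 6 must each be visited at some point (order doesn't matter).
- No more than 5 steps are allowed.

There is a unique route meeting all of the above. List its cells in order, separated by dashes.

The budget equals the shortest possible length, so every move has to be on a shortest route through the required cells.
Route from 4: 2× left (reaching 2), 3× down (reaching 14) — 5 moves in all.
Check: all required cells visited; 5 ≤ 5 moves.

4 - 3 - 2 - 6 - 10 - 14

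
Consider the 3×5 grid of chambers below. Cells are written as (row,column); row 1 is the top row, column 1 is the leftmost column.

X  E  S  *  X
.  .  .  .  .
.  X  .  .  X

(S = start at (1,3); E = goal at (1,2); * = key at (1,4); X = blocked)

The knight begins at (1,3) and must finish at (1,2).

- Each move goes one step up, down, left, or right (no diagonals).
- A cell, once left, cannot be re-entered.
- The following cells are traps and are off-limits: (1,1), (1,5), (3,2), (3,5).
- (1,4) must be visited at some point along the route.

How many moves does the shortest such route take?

5

Any route passes through (1,4) somewhere between (1,3) and (1,2). Summing Manhattan distances along the two legs ((1,3) → (1,4) → (1,2)) gives a lower bound of 1 + 2 = 3 moves.
The shortest route satisfying every rule uses 5 moves: (1,3) → (1,4) → (2,4) → (2,3) → (2,2) → (1,2).
The no-revisit rule (legs can't share cells) pushes the minimum above the 3-move bound; an exhaustive check rules out every length from 3 to 4, leaving 5 as the minimum.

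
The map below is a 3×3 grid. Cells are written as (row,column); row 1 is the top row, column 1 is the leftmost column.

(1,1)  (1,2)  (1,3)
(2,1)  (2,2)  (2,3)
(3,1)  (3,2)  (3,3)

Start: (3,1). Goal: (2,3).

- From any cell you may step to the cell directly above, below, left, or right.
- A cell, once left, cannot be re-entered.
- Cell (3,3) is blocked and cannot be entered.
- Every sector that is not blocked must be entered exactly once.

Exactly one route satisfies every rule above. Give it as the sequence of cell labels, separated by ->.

Need to visit all 8 open cells exactly once, starting at (3,1) and ending at (2,3).
Cell (1,1) has only two open neighbours ((2,1) and (1,2)), so the path must pass straight through it: one of those is the cell it's entered from and the other is where it exits.
Route from (3,1): right to (3,2), up to (2,2), left to (2,1), up to (1,1), 2× right (reaching (1,3)), down to (2,3) — 7 moves in all.
Check: all 8 open cells covered.

(3,1) -> (3,2) -> (2,2) -> (2,1) -> (1,1) -> (1,2) -> (1,3) -> (2,3)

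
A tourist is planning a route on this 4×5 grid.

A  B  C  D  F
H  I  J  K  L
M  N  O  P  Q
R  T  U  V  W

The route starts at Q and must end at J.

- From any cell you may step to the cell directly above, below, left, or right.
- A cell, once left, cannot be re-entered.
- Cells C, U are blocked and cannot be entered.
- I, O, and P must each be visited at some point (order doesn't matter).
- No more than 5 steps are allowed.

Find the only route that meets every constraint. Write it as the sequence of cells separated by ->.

Q -> P -> O -> N -> I -> J

The 5-move cap with required stops at I, O, P leaves no slack for detours.
Route from Q: left 3 to N, up 1 to I, right 1 to J — 5 moves in all.
Check: all required cells visited; 5 ≤ 5 moves.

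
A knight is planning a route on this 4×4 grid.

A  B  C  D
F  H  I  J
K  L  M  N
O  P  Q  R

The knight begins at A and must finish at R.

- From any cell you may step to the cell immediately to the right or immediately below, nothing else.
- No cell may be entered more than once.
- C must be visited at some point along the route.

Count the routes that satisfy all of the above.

4

A right/down-only route from A to R makes exactly 3 down-moves and 3 right-moves in some order.
With no other constraints that would be C(6,3) = 20 routes.
Split at C and multiply the segment counts: A→C: 1; C→R: 4; product = 4.
That gives 4 routes.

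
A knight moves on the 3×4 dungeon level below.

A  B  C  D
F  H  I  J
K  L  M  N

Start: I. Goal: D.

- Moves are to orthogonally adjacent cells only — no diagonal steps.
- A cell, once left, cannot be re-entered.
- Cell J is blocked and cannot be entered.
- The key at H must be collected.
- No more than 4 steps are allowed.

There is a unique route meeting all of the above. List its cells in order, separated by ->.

The 4-move cap with required stops at H leaves no slack for detours.
Route from I: left 1 to H, up 1 to B, right 2 to D — 4 moves in all.
Check: all required cells visited; 4 ≤ 4 moves.

I -> H -> B -> C -> D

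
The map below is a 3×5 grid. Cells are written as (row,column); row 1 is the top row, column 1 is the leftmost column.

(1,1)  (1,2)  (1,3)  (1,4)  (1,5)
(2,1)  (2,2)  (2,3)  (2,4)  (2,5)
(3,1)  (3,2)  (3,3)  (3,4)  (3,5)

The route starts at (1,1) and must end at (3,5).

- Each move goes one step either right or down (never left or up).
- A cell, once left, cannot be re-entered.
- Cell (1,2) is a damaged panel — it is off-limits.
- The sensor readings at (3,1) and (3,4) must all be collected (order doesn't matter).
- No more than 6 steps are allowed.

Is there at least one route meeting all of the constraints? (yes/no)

yes

One route that works: (1,1) → (2,1) → (3,1) → (3,2) → (3,3) → (3,4) → (3,5).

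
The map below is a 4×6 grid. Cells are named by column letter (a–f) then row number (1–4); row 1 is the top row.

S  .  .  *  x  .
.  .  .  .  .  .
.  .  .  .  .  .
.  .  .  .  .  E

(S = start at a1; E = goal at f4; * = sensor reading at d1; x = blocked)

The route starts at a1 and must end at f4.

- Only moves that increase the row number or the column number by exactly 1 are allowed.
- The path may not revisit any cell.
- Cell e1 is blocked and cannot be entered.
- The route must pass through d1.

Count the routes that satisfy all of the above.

A right/down-only route from a1 to f4 makes exactly 3 down-moves and 5 right-moves in some order.
With no other constraints that would be C(8,3) = 56 routes.
Split at d1 and multiply the segment counts (each segment already excludes blocked cells): a1→d1: 1; d1→f4: 6; product = 6.
That gives 6 routes.

6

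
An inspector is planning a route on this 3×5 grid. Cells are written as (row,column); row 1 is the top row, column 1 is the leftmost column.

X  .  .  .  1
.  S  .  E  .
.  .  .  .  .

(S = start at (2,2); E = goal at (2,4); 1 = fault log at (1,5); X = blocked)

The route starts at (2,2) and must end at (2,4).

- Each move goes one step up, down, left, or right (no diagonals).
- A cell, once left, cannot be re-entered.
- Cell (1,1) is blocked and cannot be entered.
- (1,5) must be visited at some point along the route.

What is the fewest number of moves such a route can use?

Any route passes through (1,5) somewhere between (2,2) and (2,4). Summing Manhattan distances along the two legs ((2,2) → (1,5) → (2,4)) gives a lower bound of 4 + 2 = 6 moves.
A route of 6 moves achieves this: (2,2) → (1,2) → (1,3) → (1,4) → (1,5) → (2,5) → (2,4).
Since 6 matches the lower bound, it is optimal.

6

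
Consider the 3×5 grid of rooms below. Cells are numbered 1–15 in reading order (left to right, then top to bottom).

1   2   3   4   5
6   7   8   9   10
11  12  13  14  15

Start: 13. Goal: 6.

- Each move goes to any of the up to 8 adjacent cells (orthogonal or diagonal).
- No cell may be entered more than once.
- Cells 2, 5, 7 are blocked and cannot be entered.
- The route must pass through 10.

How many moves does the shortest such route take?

Any route passes through 10 somewhere between 13 and 6. Summing Chebyshev distances along the two legs (13 → 10 → 6) gives a lower bound of 2 + 4 = 6 moves.
A route of 6 moves achieves this: 13 → 9 → 10 → 4 → 8 → 12 → 6.
Since 6 matches the lower bound, it is optimal.

6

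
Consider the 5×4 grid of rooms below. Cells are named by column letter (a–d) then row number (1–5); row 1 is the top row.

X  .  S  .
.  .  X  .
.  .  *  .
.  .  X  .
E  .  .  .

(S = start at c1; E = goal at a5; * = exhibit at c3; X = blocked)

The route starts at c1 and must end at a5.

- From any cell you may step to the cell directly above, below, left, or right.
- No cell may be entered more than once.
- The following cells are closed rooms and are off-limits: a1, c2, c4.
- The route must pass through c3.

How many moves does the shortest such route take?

8

Any route passes through c3 somewhere between c1 and a5. Summing Manhattan distances along the two legs (c1 → c3 → a5) gives a lower bound of 2 + 4 = 6 moves.
That bound ignores the blocked cells. Measuring each leg by the fewest moves that actually steer around them (c1→c3: 4; c3→a5: 4) raises the lower bound to 8.
A route of 8 moves exists: c1 → d1 → d2 → d3 → c3 → b3 → b4 → b5 → a5.
Since 8 matches that lower bound, it is optimal.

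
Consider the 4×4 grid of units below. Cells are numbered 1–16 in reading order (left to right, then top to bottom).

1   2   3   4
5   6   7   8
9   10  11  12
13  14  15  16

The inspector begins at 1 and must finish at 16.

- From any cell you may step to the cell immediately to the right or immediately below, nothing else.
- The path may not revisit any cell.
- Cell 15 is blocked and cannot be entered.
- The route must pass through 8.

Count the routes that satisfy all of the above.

A right/down-only route from 1 to 16 makes exactly 3 down-moves and 3 right-moves in some order.
With no other constraints that would be C(6,3) = 20 routes.
Split at 8 and multiply the segment counts (each segment already excludes blocked cells): 1→8: 4; 8→16: 1; product = 4.
That gives 4 routes.

4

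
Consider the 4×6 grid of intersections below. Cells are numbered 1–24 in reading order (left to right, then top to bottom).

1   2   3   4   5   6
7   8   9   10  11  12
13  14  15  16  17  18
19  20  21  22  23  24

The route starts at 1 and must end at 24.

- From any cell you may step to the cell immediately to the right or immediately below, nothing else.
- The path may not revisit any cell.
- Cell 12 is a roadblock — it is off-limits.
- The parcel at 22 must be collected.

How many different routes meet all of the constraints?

A right/down-only route from 1 to 24 makes exactly 3 down-moves and 5 right-moves in some order.
With no other constraints that would be C(8,3) = 56 routes.
Split at 22 and multiply the segment counts (each segment already excludes blocked cells): 1→22: 20; 22→24: 1; product = 20.
That gives 20 routes.

20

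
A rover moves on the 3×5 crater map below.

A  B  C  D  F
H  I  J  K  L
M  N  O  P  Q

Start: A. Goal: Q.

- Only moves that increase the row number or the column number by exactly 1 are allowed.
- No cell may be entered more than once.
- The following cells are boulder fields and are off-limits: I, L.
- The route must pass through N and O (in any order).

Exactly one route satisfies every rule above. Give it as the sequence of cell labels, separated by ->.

A -> H -> M -> N -> O -> P -> Q

Moves only go right or down, so the column and row indices never decrease.
Route from A: 2× down (reaching M), 4× right (reaching Q) — 6 moves in all.
Check: all required cells visited.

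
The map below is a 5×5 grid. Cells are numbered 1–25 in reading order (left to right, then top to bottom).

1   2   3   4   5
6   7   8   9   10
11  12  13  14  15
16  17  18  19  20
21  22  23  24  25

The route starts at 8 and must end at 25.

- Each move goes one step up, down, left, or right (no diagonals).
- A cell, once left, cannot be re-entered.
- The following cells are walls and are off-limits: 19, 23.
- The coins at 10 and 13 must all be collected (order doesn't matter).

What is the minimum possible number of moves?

7

Any route passes through 10 and 13 in some order between 8 and 25. Summing Manhattan distances along each leg and taking the cheapest ordering (8 → 13 → 10 → 25) gives a lower bound of 1 + 3 + 3 = 7 moves.
A route of 7 moves achieves this: 8 → 13 → 14 → 9 → 10 → 15 → 20 → 25.
Since 7 matches the lower bound, it is optimal.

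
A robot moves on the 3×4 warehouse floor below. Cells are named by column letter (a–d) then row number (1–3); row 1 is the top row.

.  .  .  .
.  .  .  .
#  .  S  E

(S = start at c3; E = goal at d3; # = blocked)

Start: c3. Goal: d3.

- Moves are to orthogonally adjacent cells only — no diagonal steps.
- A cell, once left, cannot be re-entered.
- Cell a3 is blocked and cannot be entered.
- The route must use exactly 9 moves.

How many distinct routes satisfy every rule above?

3

Need simple routes of exactly 9 moves from c3 to d3 (Manhattan distance 1, so 4 moves are spent on a detour and 4 undoing it).
Enumerating: c3 c2 b2 a2 a1 b1 c1 d1 d2 d3 | c3 b3 b2 a2 a1 b1 c1 c2 d2 d3 | c3 b3 b2 a2 a1 b1 c1 d1 d2 d3.
That gives 3 routes.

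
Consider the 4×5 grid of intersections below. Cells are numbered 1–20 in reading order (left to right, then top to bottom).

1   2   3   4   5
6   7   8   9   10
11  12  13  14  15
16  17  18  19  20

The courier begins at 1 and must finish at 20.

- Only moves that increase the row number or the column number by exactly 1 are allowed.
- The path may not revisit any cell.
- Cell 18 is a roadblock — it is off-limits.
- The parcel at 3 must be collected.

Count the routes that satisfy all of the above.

A right/down-only route from 1 to 20 makes exactly 3 down-moves and 4 right-moves in some order.
With no other constraints that would be C(7,3) = 35 routes.
Split at 3 and multiply the segment counts (each segment already excludes blocked cells): 1→3: 1; 3→20: 9; product = 9.
That gives 9 routes.

9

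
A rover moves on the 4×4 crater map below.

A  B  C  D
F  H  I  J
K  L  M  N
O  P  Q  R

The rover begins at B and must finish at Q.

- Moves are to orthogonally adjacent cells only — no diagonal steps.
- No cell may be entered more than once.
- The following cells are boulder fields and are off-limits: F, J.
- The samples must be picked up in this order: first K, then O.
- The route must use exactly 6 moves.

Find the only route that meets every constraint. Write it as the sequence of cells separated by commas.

B, H, L, K, O, P, Q

The waypoints must appear in the order K, O, with no cell reused.
Route from B: down 2 to L, left 1 to K, down 1 to O, right 2 to Q — 6 moves in all.
Check: order respected (K at step 3, O at step 4); 6 moves as required.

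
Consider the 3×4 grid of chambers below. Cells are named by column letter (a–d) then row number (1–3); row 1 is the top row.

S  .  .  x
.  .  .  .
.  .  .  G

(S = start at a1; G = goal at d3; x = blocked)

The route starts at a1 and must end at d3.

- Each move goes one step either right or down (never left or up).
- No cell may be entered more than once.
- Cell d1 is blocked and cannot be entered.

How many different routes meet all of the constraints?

9

A right/down-only route from a1 to d3 makes exactly 2 down-moves and 3 right-moves in some order.
With no other constraints that would be C(5,2) = 10 routes.
Subtract routes through each blocked cell (inclusion–exclusion for overlaps): − through d1: 1 → 9.
That gives 9 routes.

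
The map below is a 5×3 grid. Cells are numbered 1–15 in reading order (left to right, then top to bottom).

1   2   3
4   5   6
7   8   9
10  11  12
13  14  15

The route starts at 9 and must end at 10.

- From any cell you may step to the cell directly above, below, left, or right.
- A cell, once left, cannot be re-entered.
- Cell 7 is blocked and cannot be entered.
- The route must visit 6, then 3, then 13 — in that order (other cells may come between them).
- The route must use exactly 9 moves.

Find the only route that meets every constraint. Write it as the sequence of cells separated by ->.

9 -> 6 -> 3 -> 2 -> 5 -> 8 -> 11 -> 14 -> 13 -> 10

The waypoints must appear in the order 6, 3, 13, with no cell reused.
Route from 9: 2× up (reaching 3), left to 2, 4× down (reaching 14), left to 13, up to 10 — 9 moves in all.
Check: order respected (6 at step 1, 3 at step 2, 13 at step 8); 9 moves as required.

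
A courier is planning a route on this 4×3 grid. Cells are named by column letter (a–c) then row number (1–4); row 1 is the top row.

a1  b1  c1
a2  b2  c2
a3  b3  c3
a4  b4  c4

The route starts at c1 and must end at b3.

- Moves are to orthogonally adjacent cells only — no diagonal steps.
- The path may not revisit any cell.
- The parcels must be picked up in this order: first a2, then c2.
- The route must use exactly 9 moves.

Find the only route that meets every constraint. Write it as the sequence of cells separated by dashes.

c1 - b1 - a1 - a2 - b2 - c2 - c3 - c4 - b4 - b3

The waypoints must appear in the order a2, c2, with no cell reused.
Route from c1: left 2 to a1, down 1 to a2, right 2 to c2, down 2 to c4, left 1 to b4, up 1 to b3 — 9 moves in all.
Check: order respected (a2 at step 3, c2 at step 5); 9 moves as required.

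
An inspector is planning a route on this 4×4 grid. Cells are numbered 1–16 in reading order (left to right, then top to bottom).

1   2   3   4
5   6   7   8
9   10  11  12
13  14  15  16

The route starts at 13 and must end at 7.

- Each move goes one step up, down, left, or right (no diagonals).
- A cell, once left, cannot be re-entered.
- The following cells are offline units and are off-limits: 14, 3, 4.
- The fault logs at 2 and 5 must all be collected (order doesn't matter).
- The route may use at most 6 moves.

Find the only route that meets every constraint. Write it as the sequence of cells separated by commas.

13, 9, 5, 1, 2, 6, 7

The budget equals the shortest possible length, so every move has to be on a shortest route through the required cells.
Route from 13: up 3 to 1, right 1 to 2, down 1 to 6, right 1 to 7 — 6 moves in all.
Check: all required cells visited; 6 ≤ 6 moves.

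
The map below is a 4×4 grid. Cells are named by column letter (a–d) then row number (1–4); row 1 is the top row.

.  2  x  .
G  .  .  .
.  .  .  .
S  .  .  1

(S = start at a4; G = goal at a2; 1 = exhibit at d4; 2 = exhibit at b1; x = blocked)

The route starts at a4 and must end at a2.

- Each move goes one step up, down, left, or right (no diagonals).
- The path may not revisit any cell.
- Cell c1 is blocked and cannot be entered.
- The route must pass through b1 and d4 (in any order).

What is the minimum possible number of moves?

Any route passes through b1 and d4 in some order between a4 and a2. Summing Manhattan distances along each leg and taking the cheapest ordering (a4 → d4 → b1 → a2) gives a lower bound of 3 + 5 + 2 = 10 moves.
A route of 10 moves achieves this: a4 → b4 → c4 → d4 → d3 → d2 → c2 → b2 → b1 → a1 → a2.
Since 10 matches the lower bound, it is optimal.

10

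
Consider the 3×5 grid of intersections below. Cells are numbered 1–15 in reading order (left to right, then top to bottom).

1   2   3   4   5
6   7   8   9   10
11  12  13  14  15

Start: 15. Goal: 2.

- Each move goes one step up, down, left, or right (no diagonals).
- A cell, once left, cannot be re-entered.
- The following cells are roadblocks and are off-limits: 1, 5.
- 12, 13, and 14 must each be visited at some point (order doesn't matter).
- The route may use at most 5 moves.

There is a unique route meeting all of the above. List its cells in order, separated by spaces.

Any route must reach 12, 13, and 14 and still end at 2 within 5 moves, so the order of the required stops is forced.
Route from 15: left 3 to 12, up 2 to 2 — 5 moves in all.
Check: all required cells visited; 5 ≤ 5 moves.

15 14 13 12 7 2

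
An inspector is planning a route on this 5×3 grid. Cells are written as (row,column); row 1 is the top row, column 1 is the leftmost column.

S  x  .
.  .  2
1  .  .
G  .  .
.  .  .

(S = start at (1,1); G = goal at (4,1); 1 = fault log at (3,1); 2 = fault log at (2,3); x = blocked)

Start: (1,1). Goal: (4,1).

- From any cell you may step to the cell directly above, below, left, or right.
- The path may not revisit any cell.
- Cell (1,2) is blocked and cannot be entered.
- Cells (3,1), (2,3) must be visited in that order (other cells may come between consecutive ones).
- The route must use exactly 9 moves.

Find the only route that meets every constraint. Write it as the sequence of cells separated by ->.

(1,1) -> (2,1) -> (3,1) -> (3,2) -> (2,2) -> (2,3) -> (3,3) -> (4,3) -> (4,2) -> (4,1)

The waypoints must appear in the order (3,1), (2,3), with no cell reused.
Route from (1,1): 2× down (reaching (3,1)), right to (3,2), up to (2,2), right to (2,3), 2× down (reaching (4,3)), 2× left (reaching (4,1)) — 9 moves in all.
Check: order respected (1 at step 2, 2 at step 5); 9 moves as required.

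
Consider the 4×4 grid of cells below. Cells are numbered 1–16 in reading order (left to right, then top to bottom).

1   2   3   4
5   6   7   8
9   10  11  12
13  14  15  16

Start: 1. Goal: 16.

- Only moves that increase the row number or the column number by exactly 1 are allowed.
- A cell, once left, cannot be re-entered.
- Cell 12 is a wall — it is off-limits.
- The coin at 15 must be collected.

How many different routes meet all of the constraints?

A right/down-only route from 1 to 16 makes exactly 3 down-moves and 3 right-moves in some order.
With no other constraints that would be C(6,3) = 20 routes.
Split at 15 and multiply the segment counts (each segment already excludes blocked cells): 1→15: 10; 15→16: 1; product = 10.
That gives 10 routes.

10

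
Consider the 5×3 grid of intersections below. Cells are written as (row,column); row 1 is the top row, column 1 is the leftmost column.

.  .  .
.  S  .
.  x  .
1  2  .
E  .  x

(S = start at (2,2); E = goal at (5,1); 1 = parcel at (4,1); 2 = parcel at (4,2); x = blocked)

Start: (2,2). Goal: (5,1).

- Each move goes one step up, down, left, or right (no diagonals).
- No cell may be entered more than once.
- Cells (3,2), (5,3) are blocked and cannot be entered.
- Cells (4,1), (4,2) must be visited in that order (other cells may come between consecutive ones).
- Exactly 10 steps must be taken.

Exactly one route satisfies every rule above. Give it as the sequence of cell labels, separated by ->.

The waypoints must appear in the order (4,1), (4,2), with no cell reused.
Route from (2,2): right to (2,3), up to (1,3), 2× left (reaching (1,1)), 3× down (reaching (4,1)), right to (4,2), down to (5,2), left to (5,1) — 10 moves in all.
Check: order respected (1 at step 7, 2 at step 8); 10 moves as required.

(2,2) -> (2,3) -> (1,3) -> (1,2) -> (1,1) -> (2,1) -> (3,1) -> (4,1) -> (4,2) -> (5,2) -> (5,1)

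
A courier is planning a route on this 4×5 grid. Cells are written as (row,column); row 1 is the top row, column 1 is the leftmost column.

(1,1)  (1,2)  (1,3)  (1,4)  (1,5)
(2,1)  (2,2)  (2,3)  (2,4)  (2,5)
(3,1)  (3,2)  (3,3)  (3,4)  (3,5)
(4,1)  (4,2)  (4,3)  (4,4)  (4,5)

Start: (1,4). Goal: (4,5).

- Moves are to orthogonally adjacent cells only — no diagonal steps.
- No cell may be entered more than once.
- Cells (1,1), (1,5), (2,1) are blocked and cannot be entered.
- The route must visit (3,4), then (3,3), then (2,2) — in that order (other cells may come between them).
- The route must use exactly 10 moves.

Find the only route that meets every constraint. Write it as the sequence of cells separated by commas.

(1,4), (2,4), (3,4), (3,3), (2,3), (2,2), (3,2), (4,2), (4,3), (4,4), (4,5)

The waypoints must appear in the order (3,4), (3,3), (2,2), with no cell reused.
Route from (1,4): down 2 to (3,4), left 1 to (3,3), up 1 to (2,3), left 1 to (2,2), down 2 to (4,2), right 3 to (4,5) — 10 moves in all.
Check: order respected ((3,4) at step 2, (3,3) at step 3, (2,2) at step 5); 10 moves as required.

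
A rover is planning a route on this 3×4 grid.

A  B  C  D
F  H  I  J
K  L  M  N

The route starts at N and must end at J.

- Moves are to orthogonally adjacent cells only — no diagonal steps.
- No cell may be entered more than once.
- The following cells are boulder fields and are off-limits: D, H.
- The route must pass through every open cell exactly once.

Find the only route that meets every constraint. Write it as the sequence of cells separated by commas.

Need to visit all 10 open cells exactly once, starting at N and ending at J.
Route from N: left 3 to K, up 2 to A, right 2 to C, down 1 to I, right 1 to J — 9 moves in all.
Check: all 10 open cells covered.

N, M, L, K, F, A, B, C, I, J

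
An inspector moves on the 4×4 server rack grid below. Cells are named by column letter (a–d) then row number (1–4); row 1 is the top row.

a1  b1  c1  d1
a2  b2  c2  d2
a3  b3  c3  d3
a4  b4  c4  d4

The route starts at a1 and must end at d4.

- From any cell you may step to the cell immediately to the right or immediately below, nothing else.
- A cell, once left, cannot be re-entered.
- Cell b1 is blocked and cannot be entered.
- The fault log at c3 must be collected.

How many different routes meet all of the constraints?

6

A right/down-only route from a1 to d4 makes exactly 3 down-moves and 3 right-moves in some order.
With no other constraints that would be C(6,3) = 20 routes.
Split at c3 and multiply the segment counts (each segment already excludes blocked cells): a1→c3: 3; c3→d4: 2; product = 6.
That gives 6 routes.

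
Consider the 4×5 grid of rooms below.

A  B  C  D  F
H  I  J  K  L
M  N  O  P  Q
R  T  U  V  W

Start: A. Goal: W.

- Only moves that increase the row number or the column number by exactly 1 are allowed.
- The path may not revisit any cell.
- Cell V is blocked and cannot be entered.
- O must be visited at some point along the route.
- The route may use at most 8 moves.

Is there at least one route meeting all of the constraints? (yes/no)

One route that works: A → H → M → N → O → P → Q → W.

yes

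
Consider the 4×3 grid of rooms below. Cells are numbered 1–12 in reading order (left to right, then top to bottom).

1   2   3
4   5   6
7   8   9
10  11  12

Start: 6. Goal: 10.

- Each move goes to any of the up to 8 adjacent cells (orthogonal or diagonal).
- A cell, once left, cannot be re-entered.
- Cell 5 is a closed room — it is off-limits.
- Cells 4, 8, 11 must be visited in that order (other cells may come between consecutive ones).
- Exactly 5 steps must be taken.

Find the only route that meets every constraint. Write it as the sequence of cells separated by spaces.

6 2 4 8 11 10

The waypoints must appear in the order 4, 8, 11, with no cell reused.
Route from 6: up-left 1 to 2, down-left 1 to 4, down-right 1 to 8, down 1 to 11, left 1 to 10 — 5 moves in all.
Check: order respected (4 at step 2, 8 at step 3, 11 at step 4); 5 moves as required.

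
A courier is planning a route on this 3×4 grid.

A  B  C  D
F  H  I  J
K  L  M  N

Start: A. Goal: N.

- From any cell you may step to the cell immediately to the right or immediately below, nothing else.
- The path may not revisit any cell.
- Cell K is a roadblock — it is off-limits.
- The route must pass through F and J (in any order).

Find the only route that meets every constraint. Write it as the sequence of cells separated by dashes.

Moves only go right or down, so the column and row indices never decrease.
Route from A: down to F, 3× right (reaching J), down to N — 5 moves in all.
Check: all required cells visited.

A - F - H - I - J - N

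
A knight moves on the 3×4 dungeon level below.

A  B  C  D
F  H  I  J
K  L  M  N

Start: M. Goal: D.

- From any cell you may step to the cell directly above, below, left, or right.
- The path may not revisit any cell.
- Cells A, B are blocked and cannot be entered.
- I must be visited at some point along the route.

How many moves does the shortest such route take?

Any route passes through I somewhere between M and D. Summing Manhattan distances along the two legs (M → I → D) gives a lower bound of 1 + 2 = 3 moves.
A route of 3 moves achieves this: M → I → C → D.
Since 3 matches the lower bound, it is optimal.

3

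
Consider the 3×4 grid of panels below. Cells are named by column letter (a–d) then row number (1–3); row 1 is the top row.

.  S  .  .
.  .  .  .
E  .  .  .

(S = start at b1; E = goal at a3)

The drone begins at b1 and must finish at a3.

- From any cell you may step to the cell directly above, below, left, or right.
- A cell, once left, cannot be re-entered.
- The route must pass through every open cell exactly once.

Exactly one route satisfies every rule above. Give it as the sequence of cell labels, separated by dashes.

b1 - a1 - a2 - b2 - c2 - c1 - d1 - d2 - d3 - c3 - b3 - a3

Need to visit all 12 open cells exactly once, starting at b1 and ending at a3.
Cell d1 has only two open neighbours (d2 and c1), so the path must pass straight through it: one of those is the cell it's entered from and the other is where it exits.
Route from b1: left to a1, down to a2, 2× right (reaching c2), up to c1, right to d1, 2× down (reaching d3), 3× left (reaching a3) — 11 moves in all.
Check: all 12 open cells covered.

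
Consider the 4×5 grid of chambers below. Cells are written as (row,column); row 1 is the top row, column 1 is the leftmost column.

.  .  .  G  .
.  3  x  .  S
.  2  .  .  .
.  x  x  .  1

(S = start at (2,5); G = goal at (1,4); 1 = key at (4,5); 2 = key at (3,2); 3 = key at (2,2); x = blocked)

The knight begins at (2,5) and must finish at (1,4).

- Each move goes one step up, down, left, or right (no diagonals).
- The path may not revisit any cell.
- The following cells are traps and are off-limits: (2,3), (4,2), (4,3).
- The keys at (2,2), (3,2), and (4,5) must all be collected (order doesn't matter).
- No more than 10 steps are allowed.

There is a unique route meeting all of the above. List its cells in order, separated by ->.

(2,5) -> (3,5) -> (4,5) -> (4,4) -> (3,4) -> (3,3) -> (3,2) -> (2,2) -> (1,2) -> (1,3) -> (1,4)

The 10-move cap with required stops at (2,2), (3,2), (4,5) leaves no slack for detours.
Route from (2,5): down 2 to (4,5), left 1 to (4,4), up 1 to (3,4), left 2 to (3,2), up 2 to (1,2), right 2 to (1,4) — 10 moves in all.
Check: all required cells visited; 10 ≤ 10 moves.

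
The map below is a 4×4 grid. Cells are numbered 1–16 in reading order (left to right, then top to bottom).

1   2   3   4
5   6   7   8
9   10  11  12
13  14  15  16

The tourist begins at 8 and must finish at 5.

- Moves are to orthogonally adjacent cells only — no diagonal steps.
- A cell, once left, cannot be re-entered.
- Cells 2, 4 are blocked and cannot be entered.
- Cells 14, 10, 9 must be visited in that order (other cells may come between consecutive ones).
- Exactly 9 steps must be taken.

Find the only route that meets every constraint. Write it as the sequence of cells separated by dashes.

8 - 7 - 11 - 12 - 16 - 15 - 14 - 10 - 9 - 5

The waypoints must appear in the order 14, 10, 9, with no cell reused.
Route from 8: left 1 to 7, down 1 to 11, right 1 to 12, down 1 to 16, left 2 to 14, up 1 to 10, left 1 to 9, up 1 to 5 — 9 moves in all.
Check: order respected (14 at step 6, 10 at step 7, 9 at step 8); 9 moves as required.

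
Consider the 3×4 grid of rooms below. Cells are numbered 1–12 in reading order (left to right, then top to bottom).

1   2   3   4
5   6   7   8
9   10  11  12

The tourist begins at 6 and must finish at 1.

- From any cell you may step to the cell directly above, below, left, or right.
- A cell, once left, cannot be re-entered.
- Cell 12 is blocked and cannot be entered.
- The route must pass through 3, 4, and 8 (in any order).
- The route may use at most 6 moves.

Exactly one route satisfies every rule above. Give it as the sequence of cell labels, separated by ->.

The 6-move cap with required stops at 3, 4, 8 leaves no slack for detours.
Route from 6: 2× right (reaching 8), up to 4, 3× left (reaching 1) — 6 moves in all.
Check: all required cells visited; 6 ≤ 6 moves.

6 -> 7 -> 8 -> 4 -> 3 -> 2 -> 1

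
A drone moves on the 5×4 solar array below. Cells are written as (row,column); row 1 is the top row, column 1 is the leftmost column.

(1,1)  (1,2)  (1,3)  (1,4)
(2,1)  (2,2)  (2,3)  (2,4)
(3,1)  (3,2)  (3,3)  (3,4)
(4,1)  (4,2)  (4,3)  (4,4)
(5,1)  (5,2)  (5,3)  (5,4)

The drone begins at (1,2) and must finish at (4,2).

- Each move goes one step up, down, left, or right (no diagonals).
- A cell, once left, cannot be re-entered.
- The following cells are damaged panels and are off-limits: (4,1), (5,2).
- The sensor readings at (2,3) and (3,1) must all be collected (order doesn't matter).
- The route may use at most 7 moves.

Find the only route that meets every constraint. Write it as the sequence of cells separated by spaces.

Any route must reach (2,3) and (3,1) and still end at (4,2) within 7 moves, so the order of the required stops is forced.
Route from (1,2): right to (1,3), down to (2,3), 2× left (reaching (2,1)), down to (3,1), right to (3,2), down to (4,2) — 7 moves in all.
Check: all required cells visited; 7 ≤ 7 moves.

(1,2) (1,3) (2,3) (2,2) (2,1) (3,1) (3,2) (4,2)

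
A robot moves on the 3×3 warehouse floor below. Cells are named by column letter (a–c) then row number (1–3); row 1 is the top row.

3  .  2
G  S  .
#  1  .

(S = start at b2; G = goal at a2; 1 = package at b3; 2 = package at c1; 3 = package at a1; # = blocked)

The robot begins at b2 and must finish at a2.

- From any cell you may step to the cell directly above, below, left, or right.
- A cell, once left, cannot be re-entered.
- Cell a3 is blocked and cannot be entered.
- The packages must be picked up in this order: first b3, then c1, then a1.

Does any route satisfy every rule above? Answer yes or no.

yes

One route that works: b2 → b3 → c3 → c2 → c1 → b1 → a1 → a2.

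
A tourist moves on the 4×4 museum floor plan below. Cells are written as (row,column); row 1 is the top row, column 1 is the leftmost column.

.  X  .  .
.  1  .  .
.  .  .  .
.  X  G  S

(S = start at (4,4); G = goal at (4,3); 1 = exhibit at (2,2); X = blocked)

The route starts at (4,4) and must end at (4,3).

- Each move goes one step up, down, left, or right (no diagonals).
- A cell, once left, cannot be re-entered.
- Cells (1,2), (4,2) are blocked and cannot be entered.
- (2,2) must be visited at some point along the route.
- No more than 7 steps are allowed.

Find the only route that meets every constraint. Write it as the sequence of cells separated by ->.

The budget equals the shortest possible length, so every move has to be on a shortest route through the required cells.
Route from (4,4): 2× up (reaching (2,4)), 2× left (reaching (2,2)), down to (3,2), right to (3,3), down to (4,3) — 7 moves in all.
Check: all required cells visited; 7 ≤ 7 moves.

(4,4) -> (3,4) -> (2,4) -> (2,3) -> (2,2) -> (3,2) -> (3,3) -> (4,3)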